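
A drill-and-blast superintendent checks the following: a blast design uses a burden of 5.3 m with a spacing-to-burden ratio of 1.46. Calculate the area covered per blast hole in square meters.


41.0114 m^2

First, find the spacing:
Spacing = burden * ratio = 5.3 * 1.46
= 7.738 m
Then, calculate the area:
Area = burden * spacing = 5.3 * 7.738
= 41.0114 m^2


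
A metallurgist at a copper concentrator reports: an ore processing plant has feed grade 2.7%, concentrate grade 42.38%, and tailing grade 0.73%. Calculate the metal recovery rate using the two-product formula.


74.2418%

Using the two-product formula:
R = 100 * c * (f - t) / (f * (c - t))
Numerator = 100 * 42.38 * (2.7 - 0.73)
= 100 * 42.38 * 1.97
= 8348.86
Denominator = 2.7 * (42.38 - 0.73)
= 2.7 * 41.65
= 112.455
R = 8348.86 / 112.455
= 74.2418%


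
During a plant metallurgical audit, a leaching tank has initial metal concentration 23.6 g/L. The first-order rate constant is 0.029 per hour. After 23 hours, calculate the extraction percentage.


48.6754%

Compute the exponent:
-k * t = -0.029 * 23 = -0.667
Remaining concentration:
C = 23.6 * exp(-0.667)
= 23.6 * 0.5132460085
= 12.1126058 g/L
Extracted = 23.6 - 12.1126058 = 11.4873942 g/L
Extraction % = 11.4873942 / 23.6 * 100
= 48.6754%


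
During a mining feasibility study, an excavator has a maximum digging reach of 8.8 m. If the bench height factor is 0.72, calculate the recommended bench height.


6.336 m

Bench height = reach * factor
= 8.8 * 0.72
= 6.336 m


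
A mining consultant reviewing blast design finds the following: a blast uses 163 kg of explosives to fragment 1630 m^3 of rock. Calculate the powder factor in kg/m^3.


Powder factor = explosive mass / rock volume
= 163 / 1630
= 0.1 kg/m^3

0.1 kg/m^3


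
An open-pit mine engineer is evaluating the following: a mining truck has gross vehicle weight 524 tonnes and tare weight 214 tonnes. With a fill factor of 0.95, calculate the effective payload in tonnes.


294.5 tonnes

Maximum payload = gross - tare
= 524 - 214 = 310 tonnes
Effective payload = max payload * fill factor
= 310 * 0.95
= 294.5 tonnes


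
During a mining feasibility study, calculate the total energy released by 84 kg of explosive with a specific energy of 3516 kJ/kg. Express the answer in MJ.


Energy = mass * specific_energy / 1000
= 84 * 3516 / 1000
= 295344 / 1000
= 295.344 MJ

295.344 MJ


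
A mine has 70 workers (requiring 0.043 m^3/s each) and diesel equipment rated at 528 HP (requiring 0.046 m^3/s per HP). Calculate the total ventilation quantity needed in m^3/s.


27.298 m^3/s

Airflow for workers:
Q_people = 70 * 0.043 = 3.01 m^3/s
Airflow for diesel equipment:
Q_diesel = 528 * 0.046 = 24.288 m^3/s
Total ventilation:
Q_total = 3.01 + 24.288
= 27.298 m^3/s


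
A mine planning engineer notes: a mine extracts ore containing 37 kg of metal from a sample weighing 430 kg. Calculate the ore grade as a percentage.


Ore grade = (metal mass / ore mass) * 100
= (37 / 430) * 100
= 0.08604651163 * 100
= 8.6047%

8.6047%


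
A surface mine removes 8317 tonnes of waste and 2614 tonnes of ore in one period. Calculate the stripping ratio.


3.1817

Stripping ratio = waste tonnage / ore tonnage
= 8317 / 2614
= 3.1817


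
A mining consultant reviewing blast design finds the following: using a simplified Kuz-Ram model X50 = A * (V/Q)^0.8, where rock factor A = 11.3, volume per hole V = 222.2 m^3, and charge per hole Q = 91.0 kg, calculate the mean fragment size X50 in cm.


23.0803 cm

Compute V/Q:
V/Q = 222.2 / 91.0 = 2.441758242
Raise to the power 0.8:
(V/Q)^0.8 = 2.441758242^0.8 = 2.042500304
Multiply by A:
X50 = 11.3 * 2.042500304
= 23.0803 cm


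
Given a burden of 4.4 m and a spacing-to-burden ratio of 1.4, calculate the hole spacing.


6.16 m

Spacing = burden * ratio
= 4.4 * 1.4
= 6.16 m


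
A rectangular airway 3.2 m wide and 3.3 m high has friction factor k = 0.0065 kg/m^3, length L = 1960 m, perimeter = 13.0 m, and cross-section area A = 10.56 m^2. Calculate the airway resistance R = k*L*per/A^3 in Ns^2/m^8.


0.1406 Ns^2/m^8

Compute the numerator:
k * L * per = 0.0065 * 1960 * 13.0
= 165.62
Compute the denominator:
A^3 = 10.56^3 = 1177.583616
Resistance:
R = 165.62 / 1177.583616
= 0.1406 Ns^2/m^8


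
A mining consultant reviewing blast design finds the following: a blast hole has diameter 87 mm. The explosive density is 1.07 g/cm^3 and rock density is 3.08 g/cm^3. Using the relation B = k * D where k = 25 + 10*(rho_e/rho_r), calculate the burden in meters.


First, compute k:
rho_e / rho_r = 1.07 / 3.08 = 0.3474025974
k = 25 + 10 * 0.3474025974 = 28.47402597
Then, compute burden:
B = k * D / 1000 = 28.47402597 * 87 / 1000
= 2477.24026 / 1000
= 2.4772 m

2.4772 m


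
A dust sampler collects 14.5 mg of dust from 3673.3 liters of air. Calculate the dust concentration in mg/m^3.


3.9474 mg/m^3

Convert liters to m^3: 1 m^3 = 1000 L
Concentration = mass / volume * 1000
= 14.5 / 3673.3 * 1000
= 0.003947404241 * 1000
= 3.9474 mg/m^3


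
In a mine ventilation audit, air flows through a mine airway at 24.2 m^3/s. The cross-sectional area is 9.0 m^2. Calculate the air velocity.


2.6889 m/s

Velocity = flow rate / cross-sectional area
= 24.2 / 9.0
= 2.6889 m/s


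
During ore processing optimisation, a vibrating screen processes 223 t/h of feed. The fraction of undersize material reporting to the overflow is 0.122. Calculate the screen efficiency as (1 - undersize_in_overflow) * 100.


87.8%

Screen efficiency = (1 - fraction of undersize in overflow) * 100
= (1 - 0.122) * 100
= 0.878 * 100
= 87.8%


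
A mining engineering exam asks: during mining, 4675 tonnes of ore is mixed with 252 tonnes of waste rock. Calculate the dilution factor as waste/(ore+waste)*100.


Total material = ore + waste
= 4675 + 252 = 4927 tonnes
Dilution = waste / total * 100
= 252 / 4927 * 100
= 0.05114674244 * 100
= 5.1147%

5.1147%


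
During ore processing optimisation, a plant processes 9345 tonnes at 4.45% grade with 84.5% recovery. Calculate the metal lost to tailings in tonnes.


Total metal in feed:
= 9345 * 4.45 / 100 = 415.8525 tonnes
Metal recovered:
= 415.8525 * 84.5 / 100 = 351.3953625 tonnes
Metal lost to tailings:
= 415.8525 - 351.3953625
= 64.4571 tonnes

64.4571 tonnes


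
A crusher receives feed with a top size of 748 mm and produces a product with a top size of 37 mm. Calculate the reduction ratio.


20.2162

Reduction ratio = feed size / product size
= 748 / 37
= 20.2162


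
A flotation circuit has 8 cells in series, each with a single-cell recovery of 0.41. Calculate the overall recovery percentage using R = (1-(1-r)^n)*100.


Complement of single-cell recovery:
1 - r = 1 - 0.41 = 0.59
Raise to power n:
(1 - r)^8 = 0.59^8 = 0.01468304376
Overall recovery:
R = (1 - 0.01468304376) * 100
= 98.5317%

98.5317%


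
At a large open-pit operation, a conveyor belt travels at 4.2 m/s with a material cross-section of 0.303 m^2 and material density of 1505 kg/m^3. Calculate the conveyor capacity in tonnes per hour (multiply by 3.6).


6894.9468 t/h

Volumetric flow = speed * area
= 4.2 * 0.303 = 1.2726 m^3/s
Mass flow = volumetric * density
= 1.2726 * 1505 = 1915.263 kg/s
Convert to t/h: multiply by 3.6
Capacity = 1915.263 * 3.6
= 6894.9468 t/h


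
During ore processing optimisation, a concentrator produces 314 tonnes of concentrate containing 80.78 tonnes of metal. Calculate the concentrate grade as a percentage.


Grade = (metal in concentrate / concentrate mass) * 100
= (80.78 / 314) * 100
= 0.2572611465 * 100
= 25.7261%

25.7261%


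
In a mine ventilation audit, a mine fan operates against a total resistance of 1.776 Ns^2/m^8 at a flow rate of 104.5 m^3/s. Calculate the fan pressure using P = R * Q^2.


Compute Q^2:
Q^2 = 104.5^2 = 10920.25
Compute pressure:
P = R * Q^2 = 1.776 * 10920.25
= 19394.364 Pa

19394.364 Pa


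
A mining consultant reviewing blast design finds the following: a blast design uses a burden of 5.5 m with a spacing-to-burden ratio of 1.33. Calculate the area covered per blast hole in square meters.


First, find the spacing:
Spacing = burden * ratio = 5.5 * 1.33
= 7.315 m
Then, calculate the area:
Area = burden * spacing = 5.5 * 7.315
= 40.2325 m^2

40.2325 m^2


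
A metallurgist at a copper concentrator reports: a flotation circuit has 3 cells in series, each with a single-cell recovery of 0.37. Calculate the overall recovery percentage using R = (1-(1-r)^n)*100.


Complement of single-cell recovery:
1 - r = 1 - 0.37 = 0.63
Raise to power n:
(1 - r)^3 = 0.63^3 = 0.250047
Overall recovery:
R = (1 - 0.250047) * 100
= 74.9953%

74.9953%


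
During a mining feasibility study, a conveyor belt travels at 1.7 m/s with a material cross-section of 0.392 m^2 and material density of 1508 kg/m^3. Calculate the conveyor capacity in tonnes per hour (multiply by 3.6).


3617.7523 t/h

Volumetric flow = speed * area
= 1.7 * 0.392 = 0.6664 m^3/s
Mass flow = volumetric * density
= 0.6664 * 1508 = 1004.9312 kg/s
Convert to t/h: multiply by 3.6
Capacity = 1004.9312 * 3.6
= 3617.7523 t/h


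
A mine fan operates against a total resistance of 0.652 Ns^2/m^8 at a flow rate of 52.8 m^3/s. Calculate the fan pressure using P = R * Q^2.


1817.6717 Pa

Compute Q^2:
Q^2 = 52.8^2 = 2787.84
Compute pressure:
P = R * Q^2 = 0.652 * 2787.84
= 1817.6717 Pa


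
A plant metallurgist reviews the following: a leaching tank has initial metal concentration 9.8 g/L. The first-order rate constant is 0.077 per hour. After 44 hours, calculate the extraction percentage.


Compute the exponent:
-k * t = -0.077 * 44 = -3.388
Remaining concentration:
C = 9.8 * exp(-3.388)
= 9.8 * 0.03377616172
= 0.3310063848 g/L
Extracted = 9.8 - 0.3310063848 = 9.468993615 g/L
Extraction % = 9.468993615 / 9.8 * 100
= 96.6224%

96.6224%


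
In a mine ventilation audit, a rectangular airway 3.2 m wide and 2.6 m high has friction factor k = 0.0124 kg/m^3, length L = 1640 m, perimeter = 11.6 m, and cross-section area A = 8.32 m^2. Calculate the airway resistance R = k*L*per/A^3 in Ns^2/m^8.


Compute the numerator:
k * L * per = 0.0124 * 1640 * 11.6
= 235.8976
Compute the denominator:
A^3 = 8.32^3 = 575.930368
Resistance:
R = 235.8976 / 575.930368
= 0.4096 Ns^2/m^8

0.4096 Ns^2/m^8


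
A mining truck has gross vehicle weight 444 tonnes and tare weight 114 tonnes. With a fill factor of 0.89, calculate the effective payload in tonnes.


Maximum payload = gross - tare
= 444 - 114 = 330 tonnes
Effective payload = max payload * fill factor
= 330 * 0.89
= 293.7 tonnes

293.7 tonnes


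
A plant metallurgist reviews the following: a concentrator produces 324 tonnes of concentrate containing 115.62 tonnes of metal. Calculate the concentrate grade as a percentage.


35.6852%

Grade = (metal in concentrate / concentrate mass) * 100
= (115.62 / 324) * 100
= 0.3568518519 * 100
= 35.6852%


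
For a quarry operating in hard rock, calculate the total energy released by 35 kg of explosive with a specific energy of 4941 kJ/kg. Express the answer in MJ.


172.935 MJ

Energy = mass * specific_energy / 1000
= 35 * 4941 / 1000
= 172935 / 1000
= 172.935 MJ


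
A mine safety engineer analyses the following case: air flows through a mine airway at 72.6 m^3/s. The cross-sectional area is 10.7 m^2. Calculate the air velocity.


6.785 m/s

Velocity = flow rate / cross-sectional area
= 72.6 / 10.7
= 6.785 m/s


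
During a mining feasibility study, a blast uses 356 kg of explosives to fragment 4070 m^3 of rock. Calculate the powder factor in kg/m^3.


0.0875 kg/m^3

Powder factor = explosive mass / rock volume
= 356 / 4070
= 0.0875 kg/m^3


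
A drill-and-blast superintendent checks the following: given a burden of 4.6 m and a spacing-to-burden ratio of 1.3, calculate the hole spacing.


Spacing = burden * ratio
= 4.6 * 1.3
= 5.98 m

5.98 m


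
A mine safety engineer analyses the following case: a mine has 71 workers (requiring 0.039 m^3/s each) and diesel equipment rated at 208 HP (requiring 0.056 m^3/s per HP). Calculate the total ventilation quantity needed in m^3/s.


14.417 m^3/s

Airflow for workers:
Q_people = 71 * 0.039 = 2.769 m^3/s
Airflow for diesel equipment:
Q_diesel = 208 * 0.056 = 11.648 m^3/s
Total ventilation:
Q_total = 2.769 + 11.648
= 14.417 m^3/s


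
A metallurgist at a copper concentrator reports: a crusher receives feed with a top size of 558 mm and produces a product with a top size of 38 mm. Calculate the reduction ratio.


14.6842

Reduction ratio = feed size / product size
= 558 / 38
= 14.6842


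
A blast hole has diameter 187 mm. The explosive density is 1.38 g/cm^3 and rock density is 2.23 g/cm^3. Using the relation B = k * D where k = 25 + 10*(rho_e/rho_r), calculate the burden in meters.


5.8322 m

First, compute k:
rho_e / rho_r = 1.38 / 2.23 = 0.6188340807
k = 25 + 10 * 0.6188340807 = 31.18834081
Then, compute burden:
B = k * D / 1000 = 31.18834081 * 187 / 1000
= 5832.219731 / 1000
= 5.8322 m


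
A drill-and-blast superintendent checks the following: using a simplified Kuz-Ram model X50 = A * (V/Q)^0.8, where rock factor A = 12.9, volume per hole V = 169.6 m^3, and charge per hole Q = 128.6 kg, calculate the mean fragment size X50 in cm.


16.0967 cm

Compute V/Q:
V/Q = 169.6 / 128.6 = 1.31881804
Raise to the power 0.8:
(V/Q)^0.8 = 1.31881804^0.8 = 1.247808396
Multiply by A:
X50 = 12.9 * 1.247808396
= 16.0967 cm


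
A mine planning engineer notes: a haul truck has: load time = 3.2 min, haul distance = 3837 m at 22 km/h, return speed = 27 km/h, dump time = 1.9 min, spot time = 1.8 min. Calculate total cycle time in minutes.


25.8912 min

Convert haul speed to m/min: 22 * 1000/60 = 366.6666667 m/min
Haul time = 3837 / 366.6666667 = 10.46454545 min
Convert return speed to m/min: 27 * 1000/60 = 450 m/min
Return time = 3837 / 450 = 8.526666667 min
Total cycle time:
= 3.2 + 10.46454545 + 1.9 + 8.526666667 + 1.8
= 25.8912 min


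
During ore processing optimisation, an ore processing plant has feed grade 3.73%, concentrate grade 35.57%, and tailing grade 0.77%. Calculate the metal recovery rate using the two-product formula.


81.1124%

Using the two-product formula:
R = 100 * c * (f - t) / (f * (c - t))
Numerator = 100 * 35.57 * (3.73 - 0.77)
= 100 * 35.57 * 2.96
= 10528.72
Denominator = 3.73 * (35.57 - 0.77)
= 3.73 * 34.8
= 129.804
R = 10528.72 / 129.804
= 81.1124%


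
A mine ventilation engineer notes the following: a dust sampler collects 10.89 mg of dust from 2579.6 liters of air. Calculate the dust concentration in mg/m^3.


4.2216 mg/m^3

Convert liters to m^3: 1 m^3 = 1000 L
Concentration = mass / volume * 1000
= 10.89 / 2579.6 * 1000
= 0.004221584742 * 1000
= 4.2216 mg/m^3


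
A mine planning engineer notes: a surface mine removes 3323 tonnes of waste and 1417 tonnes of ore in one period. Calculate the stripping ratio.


Stripping ratio = waste tonnage / ore tonnage
= 3323 / 1417
= 2.3451

2.3451


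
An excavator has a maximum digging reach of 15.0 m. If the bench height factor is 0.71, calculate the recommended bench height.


Bench height = reach * factor
= 15.0 * 0.71
= 10.65 m

10.65 m


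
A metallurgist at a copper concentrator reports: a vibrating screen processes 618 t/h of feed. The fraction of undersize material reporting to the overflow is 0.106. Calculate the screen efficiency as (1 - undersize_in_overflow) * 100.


Screen efficiency = (1 - fraction of undersize in overflow) * 100
= (1 - 0.106) * 100
= 0.894 * 100
= 89.4%

89.4%


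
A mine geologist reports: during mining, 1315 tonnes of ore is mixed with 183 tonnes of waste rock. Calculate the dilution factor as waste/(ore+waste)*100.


Total material = ore + waste
= 1315 + 183 = 1498 tonnes
Dilution = waste / total * 100
= 183 / 1498 * 100
= 0.1221628838 * 100
= 12.2163%

12.2163%


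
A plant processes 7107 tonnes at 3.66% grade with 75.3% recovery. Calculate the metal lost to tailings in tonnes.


Total metal in feed:
= 7107 * 3.66 / 100 = 260.1162 tonnes
Metal recovered:
= 260.1162 * 75.3 / 100 = 195.8674986 tonnes
Metal lost to tailings:
= 260.1162 - 195.8674986
= 64.2487 tonnes

64.2487 tonnes


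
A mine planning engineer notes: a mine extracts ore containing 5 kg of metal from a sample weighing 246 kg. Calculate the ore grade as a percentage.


Ore grade = (metal mass / ore mass) * 100
= (5 / 246) * 100
= 0.02032520325 * 100
= 2.0325%

2.0325%


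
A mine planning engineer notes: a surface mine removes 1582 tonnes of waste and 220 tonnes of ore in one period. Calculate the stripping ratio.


7.1909

Stripping ratio = waste tonnage / ore tonnage
= 1582 / 220
= 7.1909


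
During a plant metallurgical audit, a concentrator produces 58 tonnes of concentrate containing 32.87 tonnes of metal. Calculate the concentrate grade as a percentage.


Grade = (metal in concentrate / concentrate mass) * 100
= (32.87 / 58) * 100
= 0.5667241379 * 100
= 56.6724%

56.6724%


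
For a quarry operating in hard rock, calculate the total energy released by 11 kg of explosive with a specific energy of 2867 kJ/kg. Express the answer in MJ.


Energy = mass * specific_energy / 1000
= 11 * 2867 / 1000
= 31537 / 1000
= 31.537 MJ

31.537 MJ


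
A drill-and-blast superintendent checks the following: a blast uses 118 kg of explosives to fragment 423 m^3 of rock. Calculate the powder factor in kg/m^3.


0.279 kg/m^3

Powder factor = explosive mass / rock volume
= 118 / 423
= 0.279 kg/m^3


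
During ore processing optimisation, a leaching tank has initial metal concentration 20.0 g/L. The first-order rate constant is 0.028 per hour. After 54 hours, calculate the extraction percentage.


Compute the exponent:
-k * t = -0.028 * 54 = -1.512
Remaining concentration:
C = 20.0 * exp(-1.512)
= 20.0 * 0.2204685995
= 4.409371991 g/L
Extracted = 20.0 - 4.409371991 = 15.59062801 g/L
Extraction % = 15.59062801 / 20.0 * 100
= 77.9531%

77.9531%


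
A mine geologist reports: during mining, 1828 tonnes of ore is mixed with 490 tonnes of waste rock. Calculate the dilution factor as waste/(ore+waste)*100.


Total material = ore + waste
= 1828 + 490 = 2318 tonnes
Dilution = waste / total * 100
= 490 / 2318 * 100
= 0.2113891286 * 100
= 21.1389%

21.1389%


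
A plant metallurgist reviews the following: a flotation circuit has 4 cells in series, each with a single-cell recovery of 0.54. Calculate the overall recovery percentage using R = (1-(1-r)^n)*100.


Complement of single-cell recovery:
1 - r = 1 - 0.54 = 0.46
Raise to power n:
(1 - r)^4 = 0.46^4 = 0.04477456
Overall recovery:
R = (1 - 0.04477456) * 100
= 95.5225%

95.5225%


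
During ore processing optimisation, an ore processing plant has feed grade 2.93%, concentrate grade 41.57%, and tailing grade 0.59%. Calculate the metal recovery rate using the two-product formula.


Using the two-product formula:
R = 100 * c * (f - t) / (f * (c - t))
Numerator = 100 * 41.57 * (2.93 - 0.59)
= 100 * 41.57 * 2.34
= 9727.38
Denominator = 2.93 * (41.57 - 0.59)
= 2.93 * 40.98
= 120.0714
R = 9727.38 / 120.0714
= 81.0133%

81.0133%


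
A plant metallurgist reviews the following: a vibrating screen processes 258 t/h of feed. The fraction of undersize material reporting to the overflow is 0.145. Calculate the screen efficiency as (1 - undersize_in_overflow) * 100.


85.5%

Screen efficiency = (1 - fraction of undersize in overflow) * 100
= (1 - 0.145) * 100
= 0.855 * 100
= 85.5%


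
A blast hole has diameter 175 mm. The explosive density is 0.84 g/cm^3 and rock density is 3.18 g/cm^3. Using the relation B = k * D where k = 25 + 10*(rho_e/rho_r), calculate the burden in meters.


4.8373 m

First, compute k:
rho_e / rho_r = 0.84 / 3.18 = 0.2641509434
k = 25 + 10 * 0.2641509434 = 27.64150943
Then, compute burden:
B = k * D / 1000 = 27.64150943 * 175 / 1000
= 4837.264151 / 1000
= 4.8373 m


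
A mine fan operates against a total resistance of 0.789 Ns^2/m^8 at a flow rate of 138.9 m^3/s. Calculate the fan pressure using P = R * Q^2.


15222.3427 Pa

Compute Q^2:
Q^2 = 138.9^2 = 19293.21
Compute pressure:
P = R * Q^2 = 0.789 * 19293.21
= 15222.3427 Pa


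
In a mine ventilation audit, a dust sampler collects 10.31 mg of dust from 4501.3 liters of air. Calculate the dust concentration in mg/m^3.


Convert liters to m^3: 1 m^3 = 1000 L
Concentration = mass / volume * 1000
= 10.31 / 4501.3 * 1000
= 0.002290449426 * 1000
= 2.2904 mg/m^3

2.2904 mg/m^3


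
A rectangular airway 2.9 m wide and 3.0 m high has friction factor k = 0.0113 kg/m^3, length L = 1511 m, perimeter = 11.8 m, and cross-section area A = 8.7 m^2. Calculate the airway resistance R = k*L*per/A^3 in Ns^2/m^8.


0.306 Ns^2/m^8

Compute the numerator:
k * L * per = 0.0113 * 1511 * 11.8
= 201.47674
Compute the denominator:
A^3 = 8.7^3 = 658.503
Resistance:
R = 201.47674 / 658.503
= 0.306 Ns^2/m^8


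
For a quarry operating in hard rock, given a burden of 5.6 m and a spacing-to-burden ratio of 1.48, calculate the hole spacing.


Spacing = burden * ratio
= 5.6 * 1.48
= 8.288 m

8.288 m


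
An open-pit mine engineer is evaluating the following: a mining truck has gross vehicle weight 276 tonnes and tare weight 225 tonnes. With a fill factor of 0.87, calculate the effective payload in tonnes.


Maximum payload = gross - tare
= 276 - 225 = 51 tonnes
Effective payload = max payload * fill factor
= 51 * 0.87
= 44.37 tonnes

44.37 tonnes


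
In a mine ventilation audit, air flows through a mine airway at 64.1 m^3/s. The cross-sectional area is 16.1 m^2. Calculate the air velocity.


3.9814 m/s

Velocity = flow rate / cross-sectional area
= 64.1 / 16.1
= 3.9814 m/s


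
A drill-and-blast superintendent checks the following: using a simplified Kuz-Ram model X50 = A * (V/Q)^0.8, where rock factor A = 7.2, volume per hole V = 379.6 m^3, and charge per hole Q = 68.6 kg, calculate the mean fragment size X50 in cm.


28.2966 cm

Compute V/Q:
V/Q = 379.6 / 68.6 = 5.533527697
Raise to the power 0.8:
(V/Q)^0.8 = 5.533527697^0.8 = 3.93008253
Multiply by A:
X50 = 7.2 * 3.93008253
= 28.2966 cm


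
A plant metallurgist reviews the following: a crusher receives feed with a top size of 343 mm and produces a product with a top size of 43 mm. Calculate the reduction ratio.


Reduction ratio = feed size / product size
= 343 / 43
= 7.9767

7.9767


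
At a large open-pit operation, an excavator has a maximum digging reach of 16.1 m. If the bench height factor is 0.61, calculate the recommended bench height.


Bench height = reach * factor
= 16.1 * 0.61
= 9.821 m

9.821 m


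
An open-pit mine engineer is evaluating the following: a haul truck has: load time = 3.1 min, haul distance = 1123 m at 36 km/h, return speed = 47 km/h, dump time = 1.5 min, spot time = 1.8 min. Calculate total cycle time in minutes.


Convert haul speed to m/min: 36 * 1000/60 = 600 m/min
Haul time = 1123 / 600 = 1.871666667 min
Convert return speed to m/min: 47 * 1000/60 = 783.3333333 m/min
Return time = 1123 / 783.3333333 = 1.433617021 min
Total cycle time:
= 3.1 + 1.871666667 + 1.5 + 1.433617021 + 1.8
= 9.7053 min

9.7053 min


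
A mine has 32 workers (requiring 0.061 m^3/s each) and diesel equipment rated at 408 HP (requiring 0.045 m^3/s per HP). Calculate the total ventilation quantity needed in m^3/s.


20.312 m^3/s

Airflow for workers:
Q_people = 32 * 0.061 = 1.952 m^3/s
Airflow for diesel equipment:
Q_diesel = 408 * 0.045 = 18.36 m^3/s
Total ventilation:
Q_total = 1.952 + 18.36
= 20.312 m^3/s


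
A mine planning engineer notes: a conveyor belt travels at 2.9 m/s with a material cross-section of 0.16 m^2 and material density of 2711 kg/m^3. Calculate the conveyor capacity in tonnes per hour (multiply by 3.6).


Volumetric flow = speed * area
= 2.9 * 0.16 = 0.464 m^3/s
Mass flow = volumetric * density
= 0.464 * 2711 = 1257.904 kg/s
Convert to t/h: multiply by 3.6
Capacity = 1257.904 * 3.6
= 4528.4544 t/h

4528.4544 t/h


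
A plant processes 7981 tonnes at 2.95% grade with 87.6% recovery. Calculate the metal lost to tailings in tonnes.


Total metal in feed:
= 7981 * 2.95 / 100 = 235.4395 tonnes
Metal recovered:
= 235.4395 * 87.6 / 100 = 206.245002 tonnes
Metal lost to tailings:
= 235.4395 - 206.245002
= 29.1945 tonnes

29.1945 tonnes


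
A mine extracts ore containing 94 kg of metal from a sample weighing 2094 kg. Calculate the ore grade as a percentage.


4.489%

Ore grade = (metal mass / ore mass) * 100
= (94 / 2094) * 100
= 0.04489016237 * 100
= 4.489%


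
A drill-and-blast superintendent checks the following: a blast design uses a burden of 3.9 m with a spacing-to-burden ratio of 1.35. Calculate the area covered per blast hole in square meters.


First, find the spacing:
Spacing = burden * ratio = 3.9 * 1.35
= 5.265 m
Then, calculate the area:
Area = burden * spacing = 3.9 * 5.265
= 20.5335 m^2

20.5335 m^2


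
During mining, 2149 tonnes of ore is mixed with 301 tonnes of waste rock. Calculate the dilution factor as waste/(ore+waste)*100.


Total material = ore + waste
= 2149 + 301 = 2450 tonnes
Dilution = waste / total * 100
= 301 / 2450 * 100
= 0.1228571429 * 100
= 12.2857%

12.2857%


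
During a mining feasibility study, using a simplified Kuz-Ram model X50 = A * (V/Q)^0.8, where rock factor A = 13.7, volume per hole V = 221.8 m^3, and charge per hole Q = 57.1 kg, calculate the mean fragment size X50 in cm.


40.5677 cm

Compute V/Q:
V/Q = 221.8 / 57.1 = 3.88441331
Raise to the power 0.8:
(V/Q)^0.8 = 3.88441331^0.8 = 2.961149586
Multiply by A:
X50 = 13.7 * 2.961149586
= 40.5677 cm


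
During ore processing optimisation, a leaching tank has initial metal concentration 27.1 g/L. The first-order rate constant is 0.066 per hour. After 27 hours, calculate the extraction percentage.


Compute the exponent:
-k * t = -0.066 * 27 = -1.782
Remaining concentration:
C = 27.1 * exp(-1.782)
= 27.1 * 0.168301208
= 4.560962737 g/L
Extracted = 27.1 - 4.560962737 = 22.53903726 g/L
Extraction % = 22.53903726 / 27.1 * 100
= 83.1699%

83.1699%


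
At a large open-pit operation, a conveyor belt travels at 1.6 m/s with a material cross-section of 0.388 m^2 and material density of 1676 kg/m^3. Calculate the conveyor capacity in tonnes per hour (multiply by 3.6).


3745.6589 t/h

Volumetric flow = speed * area
= 1.6 * 0.388 = 0.6208 m^3/s
Mass flow = volumetric * density
= 0.6208 * 1676 = 1040.4608 kg/s
Convert to t/h: multiply by 3.6
Capacity = 1040.4608 * 3.6
= 3745.6589 t/h


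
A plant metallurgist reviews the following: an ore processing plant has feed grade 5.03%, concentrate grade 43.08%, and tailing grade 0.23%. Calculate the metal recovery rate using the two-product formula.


95.9396%

Using the two-product formula:
R = 100 * c * (f - t) / (f * (c - t))
Numerator = 100 * 43.08 * (5.03 - 0.23)
= 100 * 43.08 * 4.8
= 20678.4
Denominator = 5.03 * (43.08 - 0.23)
= 5.03 * 42.85
= 215.5355
R = 20678.4 / 215.5355
= 95.9396%


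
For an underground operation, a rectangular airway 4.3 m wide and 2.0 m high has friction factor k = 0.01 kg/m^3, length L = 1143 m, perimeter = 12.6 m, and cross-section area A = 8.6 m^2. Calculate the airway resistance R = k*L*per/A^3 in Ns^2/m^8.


Compute the numerator:
k * L * per = 0.01 * 1143 * 12.6
= 144.018
Compute the denominator:
A^3 = 8.6^3 = 636.056
Resistance:
R = 144.018 / 636.056
= 0.2264 Ns^2/m^8

0.2264 Ns^2/m^8


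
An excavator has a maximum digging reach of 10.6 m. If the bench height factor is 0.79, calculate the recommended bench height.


8.374 m

Bench height = reach * factor
= 10.6 * 0.79
= 8.374 m


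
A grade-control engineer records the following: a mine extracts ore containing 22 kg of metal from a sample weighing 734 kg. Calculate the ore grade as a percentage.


Ore grade = (metal mass / ore mass) * 100
= (22 / 734) * 100
= 0.02997275204 * 100
= 2.9973%

2.9973%


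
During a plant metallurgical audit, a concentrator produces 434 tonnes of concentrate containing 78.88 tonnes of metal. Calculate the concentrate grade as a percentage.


18.1751%

Grade = (metal in concentrate / concentrate mass) * 100
= (78.88 / 434) * 100
= 0.1817511521 * 100
= 18.1751%


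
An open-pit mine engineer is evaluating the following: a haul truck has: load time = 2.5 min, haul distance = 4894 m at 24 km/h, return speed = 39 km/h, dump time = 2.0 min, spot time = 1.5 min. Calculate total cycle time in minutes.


25.7642 min

Convert haul speed to m/min: 24 * 1000/60 = 400 m/min
Haul time = 4894 / 400 = 12.235 min
Convert return speed to m/min: 39 * 1000/60 = 650 m/min
Return time = 4894 / 650 = 7.529230769 min
Total cycle time:
= 2.5 + 12.235 + 2.0 + 7.529230769 + 1.5
= 25.7642 min


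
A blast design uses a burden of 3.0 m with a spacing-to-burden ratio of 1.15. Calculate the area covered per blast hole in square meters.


10.35 m^2

First, find the spacing:
Spacing = burden * ratio = 3.0 * 1.15
= 3.45 m
Then, calculate the area:
Area = burden * spacing = 3.0 * 3.45
= 10.35 m^2


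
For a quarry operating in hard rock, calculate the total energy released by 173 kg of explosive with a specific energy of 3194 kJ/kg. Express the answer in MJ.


Energy = mass * specific_energy / 1000
= 173 * 3194 / 1000
= 552562 / 1000
= 552.562 MJ

552.562 MJ


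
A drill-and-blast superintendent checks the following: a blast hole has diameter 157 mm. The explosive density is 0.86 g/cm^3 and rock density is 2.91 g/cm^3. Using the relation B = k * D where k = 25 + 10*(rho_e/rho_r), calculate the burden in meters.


4.389 m

First, compute k:
rho_e / rho_r = 0.86 / 2.91 = 0.295532646
k = 25 + 10 * 0.295532646 = 27.95532646
Then, compute burden:
B = k * D / 1000 = 27.95532646 * 157 / 1000
= 4388.986254 / 1000
= 4.389 m


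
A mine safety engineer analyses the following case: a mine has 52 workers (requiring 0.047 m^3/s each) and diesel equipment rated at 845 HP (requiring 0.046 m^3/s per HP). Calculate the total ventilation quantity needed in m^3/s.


Airflow for workers:
Q_people = 52 * 0.047 = 2.444 m^3/s
Airflow for diesel equipment:
Q_diesel = 845 * 0.046 = 38.87 m^3/s
Total ventilation:
Q_total = 2.444 + 38.87
= 41.314 m^3/s

41.314 m^3/s


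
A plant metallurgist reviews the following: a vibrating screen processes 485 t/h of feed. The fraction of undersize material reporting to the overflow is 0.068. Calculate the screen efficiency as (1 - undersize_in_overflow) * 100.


Screen efficiency = (1 - fraction of undersize in overflow) * 100
= (1 - 0.068) * 100
= 0.932 * 100
= 93.2%

93.2%


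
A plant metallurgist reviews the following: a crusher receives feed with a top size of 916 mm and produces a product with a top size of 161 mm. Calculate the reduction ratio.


Reduction ratio = feed size / product size
= 916 / 161
= 5.6894

5.6894


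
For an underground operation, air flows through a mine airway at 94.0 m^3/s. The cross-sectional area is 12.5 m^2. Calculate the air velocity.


Velocity = flow rate / cross-sectional area
= 94.0 / 12.5
= 7.52 m/s

7.52 m/s


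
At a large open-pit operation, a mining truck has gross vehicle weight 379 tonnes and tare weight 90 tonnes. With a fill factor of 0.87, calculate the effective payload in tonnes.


251.43 tonnes

Maximum payload = gross - tare
= 379 - 90 = 289 tonnes
Effective payload = max payload * fill factor
= 289 * 0.87
= 251.43 tonnes


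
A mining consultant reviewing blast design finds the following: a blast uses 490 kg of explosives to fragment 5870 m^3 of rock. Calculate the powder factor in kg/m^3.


Powder factor = explosive mass / rock volume
= 490 / 5870
= 0.0835 kg/m^3

0.0835 kg/m^3


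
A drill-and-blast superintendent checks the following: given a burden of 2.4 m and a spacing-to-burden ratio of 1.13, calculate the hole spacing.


Spacing = burden * ratio
= 2.4 * 1.13
= 2.712 m

2.712 m


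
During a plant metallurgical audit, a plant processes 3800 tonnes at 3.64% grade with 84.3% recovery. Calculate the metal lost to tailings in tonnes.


21.7162 tonnes

Total metal in feed:
= 3800 * 3.64 / 100 = 138.32 tonnes
Metal recovered:
= 138.32 * 84.3 / 100 = 116.60376 tonnes
Metal lost to tailings:
= 138.32 - 116.60376
= 21.7162 tonnes


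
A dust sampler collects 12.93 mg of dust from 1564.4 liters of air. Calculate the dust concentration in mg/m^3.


Convert liters to m^3: 1 m^3 = 1000 L
Concentration = mass / volume * 1000
= 12.93 / 1564.4 * 1000
= 0.008265149578 * 1000
= 8.2651 mg/m^3

8.2651 mg/m^3


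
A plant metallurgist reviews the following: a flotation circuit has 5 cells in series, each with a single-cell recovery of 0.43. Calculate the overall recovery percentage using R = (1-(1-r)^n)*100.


93.9831%

Complement of single-cell recovery:
1 - r = 1 - 0.43 = 0.57
Raise to power n:
(1 - r)^5 = 0.57^5 = 0.0601692057
Overall recovery:
R = (1 - 0.0601692057) * 100
= 93.9831%


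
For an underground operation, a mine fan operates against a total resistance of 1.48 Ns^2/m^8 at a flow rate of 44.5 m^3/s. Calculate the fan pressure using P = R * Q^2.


2930.77 Pa

Compute Q^2:
Q^2 = 44.5^2 = 1980.25
Compute pressure:
P = R * Q^2 = 1.48 * 1980.25
= 2930.77 Pa


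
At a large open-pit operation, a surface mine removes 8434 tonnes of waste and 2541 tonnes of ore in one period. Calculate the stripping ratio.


Stripping ratio = waste tonnage / ore tonnage
= 8434 / 2541
= 3.3192

3.3192


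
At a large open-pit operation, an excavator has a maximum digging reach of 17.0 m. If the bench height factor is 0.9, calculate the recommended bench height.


15.3 m

Bench height = reach * factor
= 17.0 * 0.9
= 15.3 m


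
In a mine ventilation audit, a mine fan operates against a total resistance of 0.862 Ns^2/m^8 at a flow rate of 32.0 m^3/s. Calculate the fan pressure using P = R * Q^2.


Compute Q^2:
Q^2 = 32.0^2 = 1024.0
Compute pressure:
P = R * Q^2 = 0.862 * 1024.0
= 882.688 Pa

882.688 Pa


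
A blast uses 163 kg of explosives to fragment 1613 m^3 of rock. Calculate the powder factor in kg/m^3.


0.1011 kg/m^3

Powder factor = explosive mass / rock volume
= 163 / 1613
= 0.1011 kg/m^3


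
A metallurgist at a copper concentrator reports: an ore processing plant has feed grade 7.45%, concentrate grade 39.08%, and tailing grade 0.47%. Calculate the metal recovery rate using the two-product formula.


94.8318%

Using the two-product formula:
R = 100 * c * (f - t) / (f * (c - t))
Numerator = 100 * 39.08 * (7.45 - 0.47)
= 100 * 39.08 * 6.98
= 27277.84
Denominator = 7.45 * (39.08 - 0.47)
= 7.45 * 38.61
= 287.6445
R = 27277.84 / 287.6445
= 94.8318%


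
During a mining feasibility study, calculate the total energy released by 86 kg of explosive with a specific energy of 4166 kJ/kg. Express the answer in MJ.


Energy = mass * specific_energy / 1000
= 86 * 4166 / 1000
= 358276 / 1000
= 358.276 MJ

358.276 MJ


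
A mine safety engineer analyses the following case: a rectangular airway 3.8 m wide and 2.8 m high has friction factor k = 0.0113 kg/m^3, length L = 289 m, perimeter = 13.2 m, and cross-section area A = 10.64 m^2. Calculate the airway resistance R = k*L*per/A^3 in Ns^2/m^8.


0.0358 Ns^2/m^8

Compute the numerator:
k * L * per = 0.0113 * 289 * 13.2
= 43.10724
Compute the denominator:
A^3 = 10.64^3 = 1204.550144
Resistance:
R = 43.10724 / 1204.550144
= 0.0358 Ns^2/m^8


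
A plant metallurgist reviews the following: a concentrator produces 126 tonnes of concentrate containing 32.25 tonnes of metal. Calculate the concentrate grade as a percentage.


25.5952%

Grade = (metal in concentrate / concentrate mass) * 100
= (32.25 / 126) * 100
= 0.255952381 * 100
= 25.5952%


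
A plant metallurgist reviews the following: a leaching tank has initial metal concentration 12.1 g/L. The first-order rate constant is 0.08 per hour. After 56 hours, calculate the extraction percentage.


Compute the exponent:
-k * t = -0.08 * 56 = -4.48
Remaining concentration:
C = 12.1 * exp(-4.48)
= 12.1 * 0.01133341315
= 0.1371342992 g/L
Extracted = 12.1 - 0.1371342992 = 11.9628657 g/L
Extraction % = 11.9628657 / 12.1 * 100
= 98.8667%

98.8667%


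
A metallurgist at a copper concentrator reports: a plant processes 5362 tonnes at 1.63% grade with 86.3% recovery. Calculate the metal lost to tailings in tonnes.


11.9739 tonnes

Total metal in feed:
= 5362 * 1.63 / 100 = 87.4006 tonnes
Metal recovered:
= 87.4006 * 86.3 / 100 = 75.4267178 tonnes
Metal lost to tailings:
= 87.4006 - 75.4267178
= 11.9739 tonnes


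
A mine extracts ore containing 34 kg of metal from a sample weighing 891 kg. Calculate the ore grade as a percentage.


Ore grade = (metal mass / ore mass) * 100
= (34 / 891) * 100
= 0.03815937149 * 100
= 3.8159%

3.8159%


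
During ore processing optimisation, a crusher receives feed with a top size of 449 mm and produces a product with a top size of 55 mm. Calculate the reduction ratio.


Reduction ratio = feed size / product size
= 449 / 55
= 8.1636

8.1636


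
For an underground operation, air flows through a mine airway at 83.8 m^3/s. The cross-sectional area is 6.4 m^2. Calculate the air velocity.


Velocity = flow rate / cross-sectional area
= 83.8 / 6.4
= 13.0938 m/s

13.0938 m/s


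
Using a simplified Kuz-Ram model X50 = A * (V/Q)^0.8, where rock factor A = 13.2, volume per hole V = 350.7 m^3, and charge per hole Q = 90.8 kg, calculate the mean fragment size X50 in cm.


38.9093 cm

Compute V/Q:
V/Q = 350.7 / 90.8 = 3.862334802
Raise to the power 0.8:
(V/Q)^0.8 = 3.862334802^0.8 = 2.947677279
Multiply by A:
X50 = 13.2 * 2.947677279
= 38.9093 cm


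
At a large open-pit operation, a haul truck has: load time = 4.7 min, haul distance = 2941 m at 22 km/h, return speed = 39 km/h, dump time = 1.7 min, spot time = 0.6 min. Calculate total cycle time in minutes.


19.5455 min

Convert haul speed to m/min: 22 * 1000/60 = 366.6666667 m/min
Haul time = 2941 / 366.6666667 = 8.020909091 min
Convert return speed to m/min: 39 * 1000/60 = 650 m/min
Return time = 2941 / 650 = 4.524615385 min
Total cycle time:
= 4.7 + 8.020909091 + 1.7 + 4.524615385 + 0.6
= 19.5455 min


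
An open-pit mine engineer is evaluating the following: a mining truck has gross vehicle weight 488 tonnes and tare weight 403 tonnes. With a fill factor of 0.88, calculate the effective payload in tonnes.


74.8 tonnes

Maximum payload = gross - tare
= 488 - 403 = 85 tonnes
Effective payload = max payload * fill factor
= 85 * 0.88
= 74.8 tonnes


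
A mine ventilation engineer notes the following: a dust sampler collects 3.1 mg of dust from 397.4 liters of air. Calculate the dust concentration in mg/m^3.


Convert liters to m^3: 1 m^3 = 1000 L
Concentration = mass / volume * 1000
= 3.1 / 397.4 * 1000
= 0.00780070458 * 1000
= 7.8007 mg/m^3

7.8007 mg/m^3


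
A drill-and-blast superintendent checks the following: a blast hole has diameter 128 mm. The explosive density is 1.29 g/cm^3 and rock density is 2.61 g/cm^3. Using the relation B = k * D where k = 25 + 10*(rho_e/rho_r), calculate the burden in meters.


First, compute k:
rho_e / rho_r = 1.29 / 2.61 = 0.4942528736
k = 25 + 10 * 0.4942528736 = 29.94252874
Then, compute burden:
B = k * D / 1000 = 29.94252874 * 128 / 1000
= 3832.643678 / 1000
= 3.8326 m

3.8326 m


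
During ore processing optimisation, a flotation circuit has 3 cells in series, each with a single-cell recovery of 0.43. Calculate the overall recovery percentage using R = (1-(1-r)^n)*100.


Complement of single-cell recovery:
1 - r = 1 - 0.43 = 0.57
Raise to power n:
(1 - r)^3 = 0.57^3 = 0.185193
Overall recovery:
R = (1 - 0.185193) * 100
= 81.4807%

81.4807%


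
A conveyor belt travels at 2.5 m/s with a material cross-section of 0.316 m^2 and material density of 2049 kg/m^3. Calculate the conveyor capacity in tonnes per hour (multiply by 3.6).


Volumetric flow = speed * area
= 2.5 * 0.316 = 0.79 m^3/s
Mass flow = volumetric * density
= 0.79 * 2049 = 1618.71 kg/s
Convert to t/h: multiply by 3.6
Capacity = 1618.71 * 3.6
= 5827.356 t/h

5827.356 t/h
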